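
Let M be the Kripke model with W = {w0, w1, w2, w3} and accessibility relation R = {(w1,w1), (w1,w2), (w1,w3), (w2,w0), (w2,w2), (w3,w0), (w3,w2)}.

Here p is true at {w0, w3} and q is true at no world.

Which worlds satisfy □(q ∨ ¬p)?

w0: no successors, so □(q ∨ ¬p) holds vacuously. ✓
w1: successors {w1, w2, w3}; q ∨ ¬p there: w1:T, w2:T, w3:F. ✗
w2: successors {w0, w2}; q ∨ ¬p there: w0:F, w2:T. ✗
w3: successors {w0, w2}; q ∨ ¬p there: w0:F, w2:T. ✗

{w0}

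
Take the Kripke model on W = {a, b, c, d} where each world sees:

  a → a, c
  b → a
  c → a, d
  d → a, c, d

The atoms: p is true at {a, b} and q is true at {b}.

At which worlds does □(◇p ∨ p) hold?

{a, b, c, d}

a: successors {a, c}; ◇p ∨ p there: a:T, c:T. ✓
b: successors {a}; ◇p ∨ p there: a:T. ✓
c: successors {a, d}; ◇p ∨ p there: a:T, d:T. ✓
d: successors {a, c, d}; ◇p ∨ p there: a:T, c:T, d:T. ✓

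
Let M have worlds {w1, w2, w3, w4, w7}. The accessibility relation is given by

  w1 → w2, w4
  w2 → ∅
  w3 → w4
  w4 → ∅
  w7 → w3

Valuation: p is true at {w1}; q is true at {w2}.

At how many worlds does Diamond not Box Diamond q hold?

w1: successors {w2, w4}; not Box Diamond q there: w2:F, w4:F. ✗
w2: no successors, so Diamond not Box Diamond q fails. ✗
w3: successors {w4}; not Box Diamond q there: w4:F. ✗
w4: no successors, so Diamond not Box Diamond q fails. ✗
w7: successors {w3}; not Box Diamond q there: w3:T. ✓
Satisfying worlds: {w7}.

1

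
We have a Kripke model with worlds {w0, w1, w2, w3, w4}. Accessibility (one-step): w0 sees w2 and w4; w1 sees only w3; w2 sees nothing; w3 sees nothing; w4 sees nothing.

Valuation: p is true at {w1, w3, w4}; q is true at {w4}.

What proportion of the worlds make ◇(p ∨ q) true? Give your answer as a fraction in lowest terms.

2/5

w0: successors {w2, w4}; p ∨ q there: w2:F, w4:T. ✓
w1: successors {w3}; p ∨ q there: w3:T. ✓
w2: no successors, so ◇(p ∨ q) fails. ✗
w3: no successors, so ◇(p ∨ q) fails. ✗
w4: no successors, so ◇(p ∨ q) fails. ✗
That's 2 of 5 worlds, so 2/5.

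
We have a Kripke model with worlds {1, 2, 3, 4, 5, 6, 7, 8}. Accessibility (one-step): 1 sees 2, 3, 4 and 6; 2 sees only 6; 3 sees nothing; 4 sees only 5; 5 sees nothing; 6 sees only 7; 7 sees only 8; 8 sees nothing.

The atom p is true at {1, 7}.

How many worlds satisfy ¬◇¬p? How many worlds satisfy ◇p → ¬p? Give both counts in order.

4 and 8

For ¬◇¬p:
1: ◇¬p is T. ✗
2: ◇¬p is T. ✗
3: ◇¬p is F. ✓
4: ◇¬p is T. ✗
5: ◇¬p is F. ✓
6: ◇¬p is F. ✓
7: ◇¬p is T. ✗
8: ◇¬p is F. ✓
— 4 worlds.
For ◇p → ¬p:
1: ◇p is F, ¬p is F. ✓
2: ◇p is F, ¬p is T. ✓
3: ◇p is F, ¬p is T. ✓
4: ◇p is F, ¬p is T. ✓
5: ◇p is F, ¬p is T. ✓
6: ◇p is T, ¬p is T. ✓
7: ◇p is F, ¬p is F. ✓
8: ◇p is F, ¬p is T. ✓
— 8 worlds.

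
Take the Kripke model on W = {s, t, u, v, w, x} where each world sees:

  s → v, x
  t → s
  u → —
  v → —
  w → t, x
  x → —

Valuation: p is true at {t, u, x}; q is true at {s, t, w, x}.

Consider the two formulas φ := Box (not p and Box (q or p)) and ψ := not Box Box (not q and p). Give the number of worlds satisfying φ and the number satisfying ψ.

3 and 2

For Box (not p and Box (q or p)):
s: successors {v, x}; not p and Box (q or p) there: v:T, x:F. ✗
t: successors {s}; not p and Box (q or p) there: s:F. ✗
u: no successors, so Box (not p and Box (q or p)) holds vacuously. ✓
v: no successors, so Box (not p and Box (q or p)) holds vacuously. ✓
w: successors {t, x}; not p and Box (q or p) there: t:F, x:F. ✗
x: no successors, so Box (not p and Box (q or p)) holds vacuously. ✓
— 3 worlds.
For not Box Box (not q and p):
s: Box Box (not q and p) is T. ✗
t: Box Box (not q and p) is F. ✓
u: Box Box (not q and p) is T. ✗
v: Box Box (not q and p) is T. ✗
w: Box Box (not q and p) is F. ✓
x: Box Box (not q and p) is T. ✗
— 2 worlds.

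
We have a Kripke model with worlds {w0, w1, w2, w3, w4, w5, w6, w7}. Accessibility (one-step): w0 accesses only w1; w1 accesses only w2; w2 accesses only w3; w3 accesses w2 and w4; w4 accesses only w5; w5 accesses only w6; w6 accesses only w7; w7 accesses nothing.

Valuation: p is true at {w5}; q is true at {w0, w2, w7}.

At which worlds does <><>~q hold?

w0: successors {w1}; <>~q there: w1:F. ✗
w1: successors {w2}; <>~q there: w2:T. ✓
w2: successors {w3}; <>~q there: w3:T. ✓
w3: successors {w2, w4}; <>~q there: w2:T, w4:T. ✓
w4: successors {w5}; <>~q there: w5:T. ✓
w5: successors {w6}; <>~q there: w6:F. ✗
w6: successors {w7}; <>~q there: w7:F. ✗
w7: no successors, so <><>~q fails. ✗

{w1, w2, w3, w4}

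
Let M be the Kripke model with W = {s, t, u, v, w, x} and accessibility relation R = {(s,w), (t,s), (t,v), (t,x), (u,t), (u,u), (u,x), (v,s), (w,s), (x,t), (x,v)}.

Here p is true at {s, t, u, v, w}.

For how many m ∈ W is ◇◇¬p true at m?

s: successors {w}; ◇¬p there: w:F. ✗
t: successors {s, v, x}; ◇¬p there: s:F, v:F, x:F. ✗
u: successors {t, u, x}; ◇¬p there: t:T, u:T, x:F. ✓
v: successors {s}; ◇¬p there: s:F. ✗
w: successors {s}; ◇¬p there: s:F. ✗
x: successors {t, v}; ◇¬p there: t:T, v:F. ✓
Satisfying worlds: {u, x}.

2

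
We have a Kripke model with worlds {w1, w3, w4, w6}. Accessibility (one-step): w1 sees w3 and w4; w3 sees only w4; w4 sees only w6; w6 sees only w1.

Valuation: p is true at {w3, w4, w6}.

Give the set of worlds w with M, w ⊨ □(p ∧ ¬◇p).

{w4}

w1: successors {w3, w4}; p ∧ ¬◇p there: w3:F, w4:F. ✗
w3: successors {w4}; p ∧ ¬◇p there: w4:F. ✗
w4: successors {w6}; p ∧ ¬◇p there: w6:T. ✓
w6: successors {w1}; p ∧ ¬◇p there: w1:F. ✗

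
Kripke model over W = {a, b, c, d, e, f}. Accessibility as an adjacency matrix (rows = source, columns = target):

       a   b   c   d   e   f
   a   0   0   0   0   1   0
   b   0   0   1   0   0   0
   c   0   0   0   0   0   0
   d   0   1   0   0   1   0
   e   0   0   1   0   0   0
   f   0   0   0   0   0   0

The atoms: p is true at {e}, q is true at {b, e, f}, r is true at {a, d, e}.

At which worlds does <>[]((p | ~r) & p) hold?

{b, e}

a: successors {e}; []((p | ~r) & p) there: e:F. ✗
b: successors {c}; []((p | ~r) & p) there: c:T. ✓
c: no successors, so <>[]((p | ~r) & p) fails. ✗
d: successors {b, e}; []((p | ~r) & p) there: b:F, e:F. ✗
e: successors {c}; []((p | ~r) & p) there: c:T. ✓
f: no successors, so <>[]((p | ~r) & p) fails. ✗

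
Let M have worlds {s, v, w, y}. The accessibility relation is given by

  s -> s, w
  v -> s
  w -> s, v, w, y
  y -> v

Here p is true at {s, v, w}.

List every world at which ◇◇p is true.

{s, v, w, y}

s: successors {s, w}; ◇p there: s:T, w:T. ✓
v: successors {s}; ◇p there: s:T. ✓
w: successors {s, v, w, y}; ◇p there: s:T, v:T, w:T, y:T. ✓
y: successors {v}; ◇p there: v:T. ✓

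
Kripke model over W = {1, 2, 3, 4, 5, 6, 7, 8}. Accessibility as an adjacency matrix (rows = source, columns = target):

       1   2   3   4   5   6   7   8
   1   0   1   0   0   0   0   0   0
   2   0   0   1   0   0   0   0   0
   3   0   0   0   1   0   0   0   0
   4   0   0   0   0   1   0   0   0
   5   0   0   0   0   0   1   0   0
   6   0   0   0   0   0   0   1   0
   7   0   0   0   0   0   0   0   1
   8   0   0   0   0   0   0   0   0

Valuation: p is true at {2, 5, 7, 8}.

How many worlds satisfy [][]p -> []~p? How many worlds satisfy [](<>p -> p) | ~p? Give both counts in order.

For [][]p -> []~p:
1: [][]p is F, []~p is F. ✓
2: [][]p is F, []~p is T. ✓
3: [][]p is T, []~p is T. ✓
4: [][]p is F, []~p is F. ✓
5: [][]p is T, []~p is T. ✓
6: [][]p is T, []~p is F. ✗
7: [][]p is T, []~p is F. ✗
8: [][]p is T, []~p is T. ✓
— 6 worlds.
For [](<>p -> p) | ~p:
1: [](<>p -> p) is T, ~p is T. ✓
2: [](<>p -> p) is T, ~p is F. ✓
3: [](<>p -> p) is F, ~p is T. ✓
4: [](<>p -> p) is T, ~p is T. ✓
5: [](<>p -> p) is F, ~p is F. ✗
6: [](<>p -> p) is T, ~p is T. ✓
7: [](<>p -> p) is T, ~p is F. ✓
8: [](<>p -> p) is T, ~p is F. ✓
— 7 worlds.

6 and 7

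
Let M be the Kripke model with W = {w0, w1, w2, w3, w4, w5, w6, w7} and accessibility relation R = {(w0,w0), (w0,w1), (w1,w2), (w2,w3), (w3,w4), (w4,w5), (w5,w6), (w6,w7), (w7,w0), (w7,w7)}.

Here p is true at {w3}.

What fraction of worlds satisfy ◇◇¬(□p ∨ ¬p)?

1/8

w0: successors {w0, w1}; ◇¬(□p ∨ ¬p) there: w0:F, w1:F. ✗
w1: successors {w2}; ◇¬(□p ∨ ¬p) there: w2:T. ✓
w2: successors {w3}; ◇¬(□p ∨ ¬p) there: w3:F. ✗
w3: successors {w4}; ◇¬(□p ∨ ¬p) there: w4:F. ✗
w4: successors {w5}; ◇¬(□p ∨ ¬p) there: w5:F. ✗
w5: successors {w6}; ◇¬(□p ∨ ¬p) there: w6:F. ✗
w6: successors {w7}; ◇¬(□p ∨ ¬p) there: w7:F. ✗
w7: successors {w0, w7}; ◇¬(□p ∨ ¬p) there: w0:F, w7:F. ✗
That's 1 of 8 worlds, so 1/8.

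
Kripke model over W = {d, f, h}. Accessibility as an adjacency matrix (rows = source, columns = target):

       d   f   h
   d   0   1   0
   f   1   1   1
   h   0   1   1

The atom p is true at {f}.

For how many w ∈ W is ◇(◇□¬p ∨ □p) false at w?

d: successors {f}; ◇□¬p ∨ □p there: f:F. ✗
f: successors {d, f, h}; ◇□¬p ∨ □p there: d:T, f:F, h:F. ✓
h: successors {f, h}; ◇□¬p ∨ □p there: f:F, h:F. ✗
Satisfying worlds: {f}.
So ◇(◇□¬p ∨ □p) fails at the other 2 worlds.

2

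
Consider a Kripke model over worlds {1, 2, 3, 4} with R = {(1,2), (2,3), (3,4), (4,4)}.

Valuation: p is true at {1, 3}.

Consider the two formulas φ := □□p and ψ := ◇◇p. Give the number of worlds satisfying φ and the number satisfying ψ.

For □□p:
1: successors {2}; □p there: 2:T. ✓
2: successors {3}; □p there: 3:F. ✗
3: successors {4}; □p there: 4:F. ✗
4: successors {4}; □p there: 4:F. ✗
— 1 world.
For ◇◇p:
1: successors {2}; ◇p there: 2:T. ✓
2: successors {3}; ◇p there: 3:F. ✗
3: successors {4}; ◇p there: 4:F. ✗
4: successors {4}; ◇p there: 4:F. ✗
— 1 world.

1 and 1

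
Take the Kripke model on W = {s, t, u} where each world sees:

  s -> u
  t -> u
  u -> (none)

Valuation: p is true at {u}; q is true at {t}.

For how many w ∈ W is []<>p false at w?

s: successors {u}; <>p there: u:F. ✗
t: successors {u}; <>p there: u:F. ✗
u: no successors, so []<>p holds vacuously. ✓
Satisfying worlds: {u}.
So []<>p fails at the other 2 worlds.

2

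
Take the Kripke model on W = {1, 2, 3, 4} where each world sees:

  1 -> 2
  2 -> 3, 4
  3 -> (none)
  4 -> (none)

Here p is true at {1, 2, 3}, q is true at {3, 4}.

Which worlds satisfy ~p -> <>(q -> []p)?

{1, 2, 3}

1: ~p is F, <>(q -> []p) is T. ✓
2: ~p is F, <>(q -> []p) is T. ✓
3: ~p is F, <>(q -> []p) is F. ✓
4: ~p is T, <>(q -> []p) is F. ✗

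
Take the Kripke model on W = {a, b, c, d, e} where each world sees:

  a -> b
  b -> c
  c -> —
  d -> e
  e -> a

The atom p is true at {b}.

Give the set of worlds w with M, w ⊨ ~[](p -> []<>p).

a: [](p -> []<>p) is F. ✓
b: [](p -> []<>p) is T. ✗
c: [](p -> []<>p) is T. ✗
d: [](p -> []<>p) is T. ✗
e: [](p -> []<>p) is T. ✗

{a}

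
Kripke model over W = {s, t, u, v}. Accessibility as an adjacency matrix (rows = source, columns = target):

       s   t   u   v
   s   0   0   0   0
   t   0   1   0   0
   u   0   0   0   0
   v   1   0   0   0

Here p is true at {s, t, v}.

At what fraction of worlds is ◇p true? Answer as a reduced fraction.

s: no successors, so ◇p fails. ✗
t: successors {t}; p there: t:T. ✓
u: no successors, so ◇p fails. ✗
v: successors {s}; p there: s:T. ✓
That's 2 of 4 worlds, so 2/4 = 1/2.

1/2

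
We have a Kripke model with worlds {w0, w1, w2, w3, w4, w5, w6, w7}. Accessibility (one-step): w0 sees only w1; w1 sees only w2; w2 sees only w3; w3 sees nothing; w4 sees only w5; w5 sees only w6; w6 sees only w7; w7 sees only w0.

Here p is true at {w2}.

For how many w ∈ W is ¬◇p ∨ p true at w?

7

w0: ¬◇p is T, p is F. ✓
w1: ¬◇p is F, p is F. ✗
w2: ¬◇p is T, p is T. ✓
w3: ¬◇p is T, p is F. ✓
w4: ¬◇p is T, p is F. ✓
w5: ¬◇p is T, p is F. ✓
w6: ¬◇p is T, p is F. ✓
w7: ¬◇p is T, p is F. ✓
Satisfying worlds: {w0, w2, w3, w4, w5, w6, w7}.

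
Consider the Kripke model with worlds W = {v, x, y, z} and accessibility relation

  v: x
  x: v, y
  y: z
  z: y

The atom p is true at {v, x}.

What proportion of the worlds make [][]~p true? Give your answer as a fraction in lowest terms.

1/2

v: successors {x}; []~p there: x:F. ✗
x: successors {v, y}; []~p there: v:F, y:T. ✗
y: successors {z}; []~p there: z:T. ✓
z: successors {y}; []~p there: y:T. ✓
That's 2 of 4 worlds, so 2/4 = 1/2.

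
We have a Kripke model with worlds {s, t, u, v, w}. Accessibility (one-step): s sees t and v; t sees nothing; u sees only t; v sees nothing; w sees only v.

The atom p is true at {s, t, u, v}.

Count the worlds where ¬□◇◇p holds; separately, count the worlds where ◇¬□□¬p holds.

3 and 0

For ¬□◇◇p:
s: □◇◇p is F. ✓
t: □◇◇p is T. ✗
u: □◇◇p is F. ✓
v: □◇◇p is T. ✗
w: □◇◇p is F. ✓
— 3 worlds.
For ◇¬□□¬p:
s: successors {t, v}; ¬□□¬p there: t:F, v:F. ✗
t: no successors, so ◇¬□□¬p fails. ✗
u: successors {t}; ¬□□¬p there: t:F. ✗
v: no successors, so ◇¬□□¬p fails. ✗
w: successors {v}; ¬□□¬p there: v:F. ✗
— 0 worlds.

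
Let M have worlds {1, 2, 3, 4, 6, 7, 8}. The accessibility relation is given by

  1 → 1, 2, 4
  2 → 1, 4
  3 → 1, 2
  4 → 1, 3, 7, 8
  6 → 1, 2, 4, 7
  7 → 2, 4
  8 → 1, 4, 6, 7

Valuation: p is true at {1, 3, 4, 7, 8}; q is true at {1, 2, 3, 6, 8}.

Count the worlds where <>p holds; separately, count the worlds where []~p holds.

For <>p:
1: successors {1, 2, 4}; p there: 1:T, 2:F, 4:T. ✓
2: successors {1, 4}; p there: 1:T, 4:T. ✓
3: successors {1, 2}; p there: 1:T, 2:F. ✓
4: successors {1, 3, 7, 8}; p there: 1:T, 3:T, 7:T, 8:T. ✓
6: successors {1, 2, 4, 7}; p there: 1:T, 2:F, 4:T, 7:T. ✓
7: successors {2, 4}; p there: 2:F, 4:T. ✓
8: successors {1, 4, 6, 7}; p there: 1:T, 4:T, 6:F, 7:T. ✓
— 7 worlds.
For []~p:
1: successors {1, 2, 4}; ~p there: 1:F, 2:T, 4:F. ✗
2: successors {1, 4}; ~p there: 1:F, 4:F. ✗
3: successors {1, 2}; ~p there: 1:F, 2:T. ✗
4: successors {1, 3, 7, 8}; ~p there: 1:F, 3:F, 7:F, 8:F. ✗
6: successors {1, 2, 4, 7}; ~p there: 1:F, 2:T, 4:F, 7:F. ✗
7: successors {2, 4}; ~p there: 2:T, 4:F. ✗
8: successors {1, 4, 6, 7}; ~p there: 1:F, 4:F, 6:T, 7:F. ✗
— 0 worlds.

7 and 0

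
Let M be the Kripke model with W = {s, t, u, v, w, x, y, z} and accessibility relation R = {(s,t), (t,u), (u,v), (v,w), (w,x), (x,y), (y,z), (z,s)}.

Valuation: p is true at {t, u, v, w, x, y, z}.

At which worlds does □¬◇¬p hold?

s: successors {t}; ¬◇¬p there: t:T. ✓
t: successors {u}; ¬◇¬p there: u:T. ✓
u: successors {v}; ¬◇¬p there: v:T. ✓
v: successors {w}; ¬◇¬p there: w:T. ✓
w: successors {x}; ¬◇¬p there: x:T. ✓
x: successors {y}; ¬◇¬p there: y:T. ✓
y: successors {z}; ¬◇¬p there: z:F. ✗
z: successors {s}; ¬◇¬p there: s:T. ✓

{s, t, u, v, w, x, z}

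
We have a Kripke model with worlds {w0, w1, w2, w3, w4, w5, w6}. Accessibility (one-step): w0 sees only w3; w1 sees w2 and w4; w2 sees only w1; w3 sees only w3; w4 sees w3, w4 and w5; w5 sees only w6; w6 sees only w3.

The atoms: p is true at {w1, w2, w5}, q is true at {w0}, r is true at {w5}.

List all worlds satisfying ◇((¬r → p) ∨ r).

{w1, w2, w4}

w0: successors {w3}; (¬r → p) ∨ r there: w3:F. ✗
w1: successors {w2, w4}; (¬r → p) ∨ r there: w2:T, w4:F. ✓
w2: successors {w1}; (¬r → p) ∨ r there: w1:T. ✓
w3: successors {w3}; (¬r → p) ∨ r there: w3:F. ✗
w4: successors {w3, w4, w5}; (¬r → p) ∨ r there: w3:F, w4:F, w5:T. ✓
w5: successors {w6}; (¬r → p) ∨ r there: w6:F. ✗
w6: successors {w3}; (¬r → p) ∨ r there: w3:F. ✗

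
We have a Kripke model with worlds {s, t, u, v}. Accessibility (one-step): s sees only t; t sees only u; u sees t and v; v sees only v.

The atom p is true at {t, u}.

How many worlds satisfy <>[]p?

2

s: successors {t}; []p there: t:T. ✓
t: successors {u}; []p there: u:F. ✗
u: successors {t, v}; []p there: t:T, v:F. ✓
v: successors {v}; []p there: v:F. ✗
Satisfying worlds: {s, u}.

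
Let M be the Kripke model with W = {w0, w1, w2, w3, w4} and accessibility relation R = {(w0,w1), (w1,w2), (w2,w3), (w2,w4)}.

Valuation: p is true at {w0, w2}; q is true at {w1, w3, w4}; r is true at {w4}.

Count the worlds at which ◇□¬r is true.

2

w0: successors {w1}; □¬r there: w1:T. ✓
w1: successors {w2}; □¬r there: w2:F. ✗
w2: successors {w3, w4}; □¬r there: w3:T, w4:T. ✓
w3: no successors, so ◇□¬r fails. ✗
w4: no successors, so ◇□¬r fails. ✗
Satisfying worlds: {w0, w2}.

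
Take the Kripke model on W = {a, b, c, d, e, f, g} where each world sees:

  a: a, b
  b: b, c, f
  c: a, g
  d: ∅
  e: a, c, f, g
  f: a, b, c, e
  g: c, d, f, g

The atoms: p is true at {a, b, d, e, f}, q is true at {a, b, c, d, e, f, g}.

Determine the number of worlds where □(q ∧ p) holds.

a: successors {a, b}; q ∧ p there: a:T, b:T. ✓
b: successors {b, c, f}; q ∧ p there: b:T, c:F, f:T. ✗
c: successors {a, g}; q ∧ p there: a:T, g:F. ✗
d: no successors, so □(q ∧ p) holds vacuously. ✓
e: successors {a, c, f, g}; q ∧ p there: a:T, c:F, f:T, g:F. ✗
f: successors {a, b, c, e}; q ∧ p there: a:T, b:T, c:F, e:T. ✗
g: successors {c, d, f, g}; q ∧ p there: c:F, d:T, f:T, g:F. ✗
Satisfying worlds: {a, d}.

2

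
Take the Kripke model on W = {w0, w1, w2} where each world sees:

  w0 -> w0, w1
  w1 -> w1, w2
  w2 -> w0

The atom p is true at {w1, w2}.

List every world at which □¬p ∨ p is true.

{w1, w2}

w0: □¬p is F, p is F. ✗
w1: □¬p is F, p is T. ✓
w2: □¬p is T, p is T. ✓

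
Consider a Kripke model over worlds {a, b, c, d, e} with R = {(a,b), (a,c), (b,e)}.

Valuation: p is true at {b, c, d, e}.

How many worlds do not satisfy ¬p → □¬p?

a: ¬p is T, □¬p is F. ✗
b: ¬p is F, □¬p is F. ✓
c: ¬p is F, □¬p is T. ✓
d: ¬p is F, □¬p is T. ✓
e: ¬p is F, □¬p is T. ✓
Satisfying worlds: {b, c, d, e}.
So ¬p → □¬p fails at the other 1 world.

1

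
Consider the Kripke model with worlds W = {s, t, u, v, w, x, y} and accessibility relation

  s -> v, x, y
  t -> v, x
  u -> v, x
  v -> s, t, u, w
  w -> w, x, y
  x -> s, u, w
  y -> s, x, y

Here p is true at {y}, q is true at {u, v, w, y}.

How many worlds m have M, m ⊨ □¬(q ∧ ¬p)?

1

s: successors {v, x, y}; ¬(q ∧ ¬p) there: v:F, x:T, y:T. ✗
t: successors {v, x}; ¬(q ∧ ¬p) there: v:F, x:T. ✗
u: successors {v, x}; ¬(q ∧ ¬p) there: v:F, x:T. ✗
v: successors {s, t, u, w}; ¬(q ∧ ¬p) there: s:T, t:T, u:F, w:F. ✗
w: successors {w, x, y}; ¬(q ∧ ¬p) there: w:F, x:T, y:T. ✗
x: successors {s, u, w}; ¬(q ∧ ¬p) there: s:T, u:F, w:F. ✗
y: successors {s, x, y}; ¬(q ∧ ¬p) there: s:T, x:T, y:T. ✓
Satisfying worlds: {y}.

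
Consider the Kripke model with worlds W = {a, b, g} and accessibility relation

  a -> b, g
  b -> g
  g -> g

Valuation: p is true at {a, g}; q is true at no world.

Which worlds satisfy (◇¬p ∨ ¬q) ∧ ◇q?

∅

a: ◇¬p ∨ ¬q is T, ◇q is F. ✗
b: ◇¬p ∨ ¬q is T, ◇q is F. ✗
g: ◇¬p ∨ ¬q is T, ◇q is F. ✗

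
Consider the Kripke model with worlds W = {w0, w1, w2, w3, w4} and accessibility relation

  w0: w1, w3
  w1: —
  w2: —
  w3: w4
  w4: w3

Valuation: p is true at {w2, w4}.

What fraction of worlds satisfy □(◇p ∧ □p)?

3/5

w0: successors {w1, w3}; ◇p ∧ □p there: w1:F, w3:T. ✗
w1: no successors, so □(◇p ∧ □p) holds vacuously. ✓
w2: no successors, so □(◇p ∧ □p) holds vacuously. ✓
w3: successors {w4}; ◇p ∧ □p there: w4:F. ✗
w4: successors {w3}; ◇p ∧ □p there: w3:T. ✓
That's 3 of 5 worlds, so 3/5.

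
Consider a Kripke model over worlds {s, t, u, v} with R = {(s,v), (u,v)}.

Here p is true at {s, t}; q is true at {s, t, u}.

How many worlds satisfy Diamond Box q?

s: successors {v}; Box q there: v:T. ✓
t: no successors, so Diamond Box q fails. ✗
u: successors {v}; Box q there: v:T. ✓
v: no successors, so Diamond Box q fails. ✗
Satisfying worlds: {s, u}.

2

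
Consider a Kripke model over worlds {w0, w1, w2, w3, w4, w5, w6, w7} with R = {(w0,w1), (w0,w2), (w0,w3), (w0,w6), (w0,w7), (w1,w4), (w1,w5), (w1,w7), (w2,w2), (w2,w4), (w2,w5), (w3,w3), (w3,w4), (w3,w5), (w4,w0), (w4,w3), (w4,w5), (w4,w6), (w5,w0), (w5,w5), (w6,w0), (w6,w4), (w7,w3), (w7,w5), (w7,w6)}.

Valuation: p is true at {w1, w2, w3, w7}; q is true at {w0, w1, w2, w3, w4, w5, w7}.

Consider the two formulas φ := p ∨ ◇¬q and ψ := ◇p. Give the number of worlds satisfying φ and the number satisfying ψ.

6 and 6

For p ∨ ◇¬q:
w0: p is F, ◇¬q is T. ✓
w1: p is T, ◇¬q is F. ✓
w2: p is T, ◇¬q is F. ✓
w3: p is T, ◇¬q is F. ✓
w4: p is F, ◇¬q is T. ✓
w5: p is F, ◇¬q is F. ✗
w6: p is F, ◇¬q is F. ✗
w7: p is T, ◇¬q is T. ✓
— 6 worlds.
For ◇p:
w0: successors {w1, w2, w3, w6, w7}; p there: w1:T, w2:T, w3:T, w6:F, w7:T. ✓
w1: successors {w4, w5, w7}; p there: w4:F, w5:F, w7:T. ✓
w2: successors {w2, w4, w5}; p there: w2:T, w4:F, w5:F. ✓
w3: successors {w3, w4, w5}; p there: w3:T, w4:F, w5:F. ✓
w4: successors {w0, w3, w5, w6}; p there: w0:F, w3:T, w5:F, w6:F. ✓
w5: successors {w0, w5}; p there: w0:F, w5:F. ✗
w6: successors {w0, w4}; p there: w0:F, w4:F. ✗
w7: successors {w3, w5, w6}; p there: w3:T, w5:F, w6:F. ✓
— 6 worlds.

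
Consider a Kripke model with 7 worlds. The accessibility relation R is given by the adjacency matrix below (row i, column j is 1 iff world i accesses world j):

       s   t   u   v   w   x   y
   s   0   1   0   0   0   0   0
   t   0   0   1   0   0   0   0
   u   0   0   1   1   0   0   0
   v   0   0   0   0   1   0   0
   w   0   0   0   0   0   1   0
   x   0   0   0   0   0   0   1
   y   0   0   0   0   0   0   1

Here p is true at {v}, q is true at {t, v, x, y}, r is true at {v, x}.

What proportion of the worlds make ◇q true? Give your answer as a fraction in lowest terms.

s: successors {t}; q there: t:T. ✓
t: successors {u}; q there: u:F. ✗
u: successors {u, v}; q there: u:F, v:T. ✓
v: successors {w}; q there: w:F. ✗
w: successors {x}; q there: x:T. ✓
x: successors {y}; q there: y:T. ✓
y: successors {y}; q there: y:T. ✓
That's 5 of 7 worlds, so 5/7.

5/7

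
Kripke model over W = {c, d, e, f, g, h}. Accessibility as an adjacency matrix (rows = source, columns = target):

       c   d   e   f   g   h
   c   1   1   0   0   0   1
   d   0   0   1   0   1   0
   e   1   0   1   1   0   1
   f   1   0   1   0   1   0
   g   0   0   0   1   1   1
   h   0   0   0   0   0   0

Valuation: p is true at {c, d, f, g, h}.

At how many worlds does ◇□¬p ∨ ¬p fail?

3

c: ◇□¬p is T, ¬p is F. ✓
d: ◇□¬p is F, ¬p is F. ✗
e: ◇□¬p is T, ¬p is T. ✓
f: ◇□¬p is F, ¬p is F. ✗
g: ◇□¬p is T, ¬p is F. ✓
h: ◇□¬p is F, ¬p is F. ✗
Satisfying worlds: {c, e, g}.
So ◇□¬p ∨ ¬p fails at the other 3 worlds.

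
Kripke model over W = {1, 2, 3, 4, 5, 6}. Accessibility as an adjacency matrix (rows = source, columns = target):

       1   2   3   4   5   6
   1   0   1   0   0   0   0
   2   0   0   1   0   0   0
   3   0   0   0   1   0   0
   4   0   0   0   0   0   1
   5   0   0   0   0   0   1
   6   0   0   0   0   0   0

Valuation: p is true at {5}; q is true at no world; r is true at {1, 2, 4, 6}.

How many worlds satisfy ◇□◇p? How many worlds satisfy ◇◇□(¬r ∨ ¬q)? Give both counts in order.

2 and 3

For ◇□◇p:
1: successors {2}; □◇p there: 2:F. ✗
2: successors {3}; □◇p there: 3:F. ✗
3: successors {4}; □◇p there: 4:F. ✗
4: successors {6}; □◇p there: 6:T. ✓
5: successors {6}; □◇p there: 6:T. ✓
6: no successors, so ◇□◇p fails. ✗
— 2 worlds.
For ◇◇□(¬r ∨ ¬q):
1: successors {2}; ◇□(¬r ∨ ¬q) there: 2:T. ✓
2: successors {3}; ◇□(¬r ∨ ¬q) there: 3:T. ✓
3: successors {4}; ◇□(¬r ∨ ¬q) there: 4:T. ✓
4: successors {6}; ◇□(¬r ∨ ¬q) there: 6:F. ✗
5: successors {6}; ◇□(¬r ∨ ¬q) there: 6:F. ✗
6: no successors, so ◇◇□(¬r ∨ ¬q) fails. ✗
— 3 worlds.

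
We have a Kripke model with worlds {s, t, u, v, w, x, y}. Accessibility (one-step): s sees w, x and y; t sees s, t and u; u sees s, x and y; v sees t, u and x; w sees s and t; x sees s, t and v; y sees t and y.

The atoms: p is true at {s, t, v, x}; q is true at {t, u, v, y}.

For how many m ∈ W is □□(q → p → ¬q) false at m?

s: successors {w, x, y}; □(q → p → ¬q) there: w:F, x:F, y:F. ✗
t: successors {s, t, u}; □(q → p → ¬q) there: s:T, t:F, u:T. ✗
u: successors {s, x, y}; □(q → p → ¬q) there: s:T, x:F, y:F. ✗
v: successors {t, u, x}; □(q → p → ¬q) there: t:F, u:T, x:F. ✗
w: successors {s, t}; □(q → p → ¬q) there: s:T, t:F. ✗
x: successors {s, t, v}; □(q → p → ¬q) there: s:T, t:F, v:F. ✗
y: successors {t, y}; □(q → p → ¬q) there: t:F, y:F. ✗
Satisfying worlds: ∅.
So □□(q → p → ¬q) fails at the other 7 worlds.

7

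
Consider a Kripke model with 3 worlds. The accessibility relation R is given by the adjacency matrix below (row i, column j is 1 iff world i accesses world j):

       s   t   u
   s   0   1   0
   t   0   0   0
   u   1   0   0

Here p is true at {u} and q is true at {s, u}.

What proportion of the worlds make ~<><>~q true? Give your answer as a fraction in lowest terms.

s: <><>~q is F. ✓
t: <><>~q is F. ✓
u: <><>~q is T. ✗
That's 2 of 3 worlds, so 2/3.

2/3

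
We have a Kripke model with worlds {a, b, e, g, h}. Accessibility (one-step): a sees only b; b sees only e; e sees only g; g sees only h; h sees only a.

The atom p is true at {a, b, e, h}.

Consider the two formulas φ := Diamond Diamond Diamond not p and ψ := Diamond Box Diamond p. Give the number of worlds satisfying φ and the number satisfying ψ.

For Diamond Diamond Diamond not p:
a: successors {b}; Diamond Diamond not p there: b:T. ✓
b: successors {e}; Diamond Diamond not p there: e:F. ✗
e: successors {g}; Diamond Diamond not p there: g:F. ✗
g: successors {h}; Diamond Diamond not p there: h:F. ✗
h: successors {a}; Diamond Diamond not p there: a:F. ✗
— 1 world.
For Diamond Box Diamond p:
a: successors {b}; Box Diamond p there: b:F. ✗
b: successors {e}; Box Diamond p there: e:T. ✓
e: successors {g}; Box Diamond p there: g:T. ✓
g: successors {h}; Box Diamond p there: h:T. ✓
h: successors {a}; Box Diamond p there: a:T. ✓
— 4 worlds.

1 and 4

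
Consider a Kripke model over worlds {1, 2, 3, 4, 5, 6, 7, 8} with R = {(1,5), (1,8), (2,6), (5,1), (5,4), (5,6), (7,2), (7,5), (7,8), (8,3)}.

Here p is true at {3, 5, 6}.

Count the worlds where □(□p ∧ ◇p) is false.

1: successors {5, 8}; □p ∧ ◇p there: 5:F, 8:T. ✗
2: successors {6}; □p ∧ ◇p there: 6:F. ✗
3: no successors, so □(□p ∧ ◇p) holds vacuously. ✓
4: no successors, so □(□p ∧ ◇p) holds vacuously. ✓
5: successors {1, 4, 6}; □p ∧ ◇p there: 1:F, 4:F, 6:F. ✗
6: no successors, so □(□p ∧ ◇p) holds vacuously. ✓
7: successors {2, 5, 8}; □p ∧ ◇p there: 2:T, 5:F, 8:T. ✗
8: successors {3}; □p ∧ ◇p there: 3:F. ✗
Satisfying worlds: {3, 4, 6}.
So □(□p ∧ ◇p) fails at the other 5 worlds.

5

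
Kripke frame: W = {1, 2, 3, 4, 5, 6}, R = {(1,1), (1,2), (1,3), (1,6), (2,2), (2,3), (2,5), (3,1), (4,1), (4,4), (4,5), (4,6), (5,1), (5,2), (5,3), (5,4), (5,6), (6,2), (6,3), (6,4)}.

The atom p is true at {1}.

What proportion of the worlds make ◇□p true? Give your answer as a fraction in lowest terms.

1: successors {1, 2, 3, 6}; □p there: 1:F, 2:F, 3:T, 6:F. ✓
2: successors {2, 3, 5}; □p there: 2:F, 3:T, 5:F. ✓
3: successors {1}; □p there: 1:F. ✗
4: successors {1, 4, 5, 6}; □p there: 1:F, 4:F, 5:F, 6:F. ✗
5: successors {1, 2, 3, 4, 6}; □p there: 1:F, 2:F, 3:T, 4:F, 6:F. ✓
6: successors {2, 3, 4}; □p there: 2:F, 3:T, 4:F. ✓
That's 4 of 6 worlds, so 4/6 = 2/3.

2/3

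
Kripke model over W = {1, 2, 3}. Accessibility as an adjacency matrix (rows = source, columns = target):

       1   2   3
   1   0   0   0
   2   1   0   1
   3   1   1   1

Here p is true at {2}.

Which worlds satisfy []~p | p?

{1, 2}

1: []~p is T, p is F. ✓
2: []~p is T, p is T. ✓
3: []~p is F, p is F. ✗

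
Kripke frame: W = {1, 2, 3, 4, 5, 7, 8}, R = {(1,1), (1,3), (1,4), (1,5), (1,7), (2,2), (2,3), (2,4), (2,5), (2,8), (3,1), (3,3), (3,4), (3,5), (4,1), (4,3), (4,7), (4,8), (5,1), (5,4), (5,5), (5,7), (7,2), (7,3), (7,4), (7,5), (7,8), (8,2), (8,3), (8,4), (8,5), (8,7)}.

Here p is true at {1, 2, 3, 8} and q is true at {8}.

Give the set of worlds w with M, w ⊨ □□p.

∅

1: successors {1, 3, 4, 5, 7}; □p there: 1:F, 3:F, 4:F, 5:F, 7:F. ✗
2: successors {2, 3, 4, 5, 8}; □p there: 2:F, 3:F, 4:F, 5:F, 8:F. ✗
3: successors {1, 3, 4, 5}; □p there: 1:F, 3:F, 4:F, 5:F. ✗
4: successors {1, 3, 7, 8}; □p there: 1:F, 3:F, 7:F, 8:F. ✗
5: successors {1, 4, 5, 7}; □p there: 1:F, 4:F, 5:F, 7:F. ✗
7: successors {2, 3, 4, 5, 8}; □p there: 2:F, 3:F, 4:F, 5:F, 8:F. ✗
8: successors {2, 3, 4, 5, 7}; □p there: 2:F, 3:F, 4:F, 5:F, 7:F. ✗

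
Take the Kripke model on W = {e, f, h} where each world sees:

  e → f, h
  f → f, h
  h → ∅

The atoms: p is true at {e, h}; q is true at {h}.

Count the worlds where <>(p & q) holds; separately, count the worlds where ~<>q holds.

For <>(p & q):
e: successors {f, h}; p & q there: f:F, h:T. ✓
f: successors {f, h}; p & q there: f:F, h:T. ✓
h: no successors, so <>(p & q) fails. ✗
— 2 worlds.
For ~<>q:
e: <>q is T. ✗
f: <>q is T. ✗
h: <>q is F. ✓
— 1 world.

2 and 1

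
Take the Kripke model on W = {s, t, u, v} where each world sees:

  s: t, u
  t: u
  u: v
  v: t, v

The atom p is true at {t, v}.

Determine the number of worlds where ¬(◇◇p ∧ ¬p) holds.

s: ◇◇p ∧ ¬p is T. ✗
t: ◇◇p ∧ ¬p is F. ✓
u: ◇◇p ∧ ¬p is T. ✗
v: ◇◇p ∧ ¬p is F. ✓
Satisfying worlds: {t, v}.

2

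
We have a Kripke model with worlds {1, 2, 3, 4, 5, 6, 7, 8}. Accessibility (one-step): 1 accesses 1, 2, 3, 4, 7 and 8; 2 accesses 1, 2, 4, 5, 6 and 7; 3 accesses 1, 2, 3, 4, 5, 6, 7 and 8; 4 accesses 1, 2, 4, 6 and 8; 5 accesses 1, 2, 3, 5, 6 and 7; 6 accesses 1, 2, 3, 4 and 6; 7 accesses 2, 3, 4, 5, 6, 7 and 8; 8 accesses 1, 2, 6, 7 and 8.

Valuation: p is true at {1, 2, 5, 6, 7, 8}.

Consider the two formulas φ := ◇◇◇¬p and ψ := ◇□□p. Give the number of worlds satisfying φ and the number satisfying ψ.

8 and 0

For ◇◇◇¬p:
1: successors {1, 2, 3, 4, 7, 8}; ◇◇¬p there: 1:T, 2:T, 3:T, 4:T, 7:T, 8:T. ✓
2: successors {1, 2, 4, 5, 6, 7}; ◇◇¬p there: 1:T, 2:T, 4:T, 5:T, 6:T, 7:T. ✓
3: successors {1, 2, 3, 4, 5, 6, 7, 8}; ◇◇¬p there: 1:T, 2:T, 3:T, 4:T, 5:T, 6:T, 7:T, 8:T. ✓
4: successors {1, 2, 4, 6, 8}; ◇◇¬p there: 1:T, 2:T, 4:T, 6:T, 8:T. ✓
5: successors {1, 2, 3, 5, 6, 7}; ◇◇¬p there: 1:T, 2:T, 3:T, 5:T, 6:T, 7:T. ✓
6: successors {1, 2, 3, 4, 6}; ◇◇¬p there: 1:T, 2:T, 3:T, 4:T, 6:T. ✓
7: successors {2, 3, 4, 5, 6, 7, 8}; ◇◇¬p there: 2:T, 3:T, 4:T, 5:T, 6:T, 7:T, 8:T. ✓
8: successors {1, 2, 6, 7, 8}; ◇◇¬p there: 1:T, 2:T, 6:T, 7:T, 8:T. ✓
— 8 worlds.
For ◇□□p:
1: successors {1, 2, 3, 4, 7, 8}; □□p there: 1:F, 2:F, 3:F, 4:F, 7:F, 8:F. ✗
2: successors {1, 2, 4, 5, 6, 7}; □□p there: 1:F, 2:F, 4:F, 5:F, 6:F, 7:F. ✗
3: successors {1, 2, 3, 4, 5, 6, 7, 8}; □□p there: 1:F, 2:F, 3:F, 4:F, 5:F, 6:F, 7:F, 8:F. ✗
4: successors {1, 2, 4, 6, 8}; □□p there: 1:F, 2:F, 4:F, 6:F, 8:F. ✗
5: successors {1, 2, 3, 5, 6, 7}; □□p there: 1:F, 2:F, 3:F, 5:F, 6:F, 7:F. ✗
6: successors {1, 2, 3, 4, 6}; □□p there: 1:F, 2:F, 3:F, 4:F, 6:F. ✗
7: successors {2, 3, 4, 5, 6, 7, 8}; □□p there: 2:F, 3:F, 4:F, 5:F, 6:F, 7:F, 8:F. ✗
8: successors {1, 2, 6, 7, 8}; □□p there: 1:F, 2:F, 6:F, 7:F, 8:F. ✗
— 0 worlds.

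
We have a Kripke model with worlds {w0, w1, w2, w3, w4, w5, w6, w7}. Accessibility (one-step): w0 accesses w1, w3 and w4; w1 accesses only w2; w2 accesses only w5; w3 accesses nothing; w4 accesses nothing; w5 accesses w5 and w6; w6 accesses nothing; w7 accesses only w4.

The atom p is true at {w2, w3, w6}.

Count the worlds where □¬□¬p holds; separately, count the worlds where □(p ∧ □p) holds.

For □¬□¬p:
w0: successors {w1, w3, w4}; ¬□¬p there: w1:T, w3:F, w4:F. ✗
w1: successors {w2}; ¬□¬p there: w2:F. ✗
w2: successors {w5}; ¬□¬p there: w5:T. ✓
w3: no successors, so □¬□¬p holds vacuously. ✓
w4: no successors, so □¬□¬p holds vacuously. ✓
w5: successors {w5, w6}; ¬□¬p there: w5:T, w6:F. ✗
w6: no successors, so □¬□¬p holds vacuously. ✓
w7: successors {w4}; ¬□¬p there: w4:F. ✗
— 4 worlds.
For □(p ∧ □p):
w0: successors {w1, w3, w4}; p ∧ □p there: w1:F, w3:T, w4:F. ✗
w1: successors {w2}; p ∧ □p there: w2:F. ✗
w2: successors {w5}; p ∧ □p there: w5:F. ✗
w3: no successors, so □(p ∧ □p) holds vacuously. ✓
w4: no successors, so □(p ∧ □p) holds vacuously. ✓
w5: successors {w5, w6}; p ∧ □p there: w5:F, w6:T. ✗
w6: no successors, so □(p ∧ □p) holds vacuously. ✓
w7: successors {w4}; p ∧ □p there: w4:F. ✗
— 3 worlds.

4 and 3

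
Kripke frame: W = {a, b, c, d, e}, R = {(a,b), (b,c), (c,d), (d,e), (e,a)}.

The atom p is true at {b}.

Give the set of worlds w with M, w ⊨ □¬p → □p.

a: □¬p is F, □p is T. ✓
b: □¬p is T, □p is F. ✗
c: □¬p is T, □p is F. ✗
d: □¬p is T, □p is F. ✗
e: □¬p is T, □p is F. ✗

{a}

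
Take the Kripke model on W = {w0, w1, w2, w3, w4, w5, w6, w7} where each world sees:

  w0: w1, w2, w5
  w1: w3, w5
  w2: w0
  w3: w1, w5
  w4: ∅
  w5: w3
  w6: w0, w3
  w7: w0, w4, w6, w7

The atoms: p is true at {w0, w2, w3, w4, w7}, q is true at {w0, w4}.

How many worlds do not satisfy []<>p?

w0: successors {w1, w2, w5}; <>p there: w1:T, w2:T, w5:T. ✓
w1: successors {w3, w5}; <>p there: w3:F, w5:T. ✗
w2: successors {w0}; <>p there: w0:T. ✓
w3: successors {w1, w5}; <>p there: w1:T, w5:T. ✓
w4: no successors, so []<>p holds vacuously. ✓
w5: successors {w3}; <>p there: w3:F. ✗
w6: successors {w0, w3}; <>p there: w0:T, w3:F. ✗
w7: successors {w0, w4, w6, w7}; <>p there: w0:T, w4:F, w6:T, w7:T. ✗
Satisfying worlds: {w0, w2, w3, w4}.
So []<>p fails at the other 4 worlds.

4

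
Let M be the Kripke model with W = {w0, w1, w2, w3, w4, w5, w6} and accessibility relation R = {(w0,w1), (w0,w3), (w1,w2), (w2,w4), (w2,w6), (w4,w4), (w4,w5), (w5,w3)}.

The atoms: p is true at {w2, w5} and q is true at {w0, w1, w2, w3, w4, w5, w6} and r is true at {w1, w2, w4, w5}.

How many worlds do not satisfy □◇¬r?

4

w0: successors {w1, w3}; ◇¬r there: w1:F, w3:F. ✗
w1: successors {w2}; ◇¬r there: w2:T. ✓
w2: successors {w4, w6}; ◇¬r there: w4:F, w6:F. ✗
w3: no successors, so □◇¬r holds vacuously. ✓
w4: successors {w4, w5}; ◇¬r there: w4:F, w5:T. ✗
w5: successors {w3}; ◇¬r there: w3:F. ✗
w6: no successors, so □◇¬r holds vacuously. ✓
Satisfying worlds: {w1, w3, w6}.
So □◇¬r fails at the other 4 worlds.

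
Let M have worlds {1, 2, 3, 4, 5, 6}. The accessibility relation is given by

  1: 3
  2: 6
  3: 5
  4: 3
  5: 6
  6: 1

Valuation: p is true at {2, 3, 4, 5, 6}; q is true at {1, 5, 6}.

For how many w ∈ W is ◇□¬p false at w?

4

1: successors {3}; □¬p there: 3:F. ✗
2: successors {6}; □¬p there: 6:T. ✓
3: successors {5}; □¬p there: 5:F. ✗
4: successors {3}; □¬p there: 3:F. ✗
5: successors {6}; □¬p there: 6:T. ✓
6: successors {1}; □¬p there: 1:F. ✗
Satisfying worlds: {2, 5}.
So ◇□¬p fails at the other 4 worlds.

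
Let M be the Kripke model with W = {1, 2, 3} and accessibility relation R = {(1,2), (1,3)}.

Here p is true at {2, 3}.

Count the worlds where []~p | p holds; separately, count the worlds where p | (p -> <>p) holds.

For []~p | p:
1: []~p is F, p is F. ✗
2: []~p is T, p is T. ✓
3: []~p is T, p is T. ✓
— 2 worlds.
For p | (p -> <>p):
1: p is F, p -> <>p is T. ✓
2: p is T, p -> <>p is F. ✓
3: p is T, p -> <>p is F. ✓
— 3 worlds.

2 and 3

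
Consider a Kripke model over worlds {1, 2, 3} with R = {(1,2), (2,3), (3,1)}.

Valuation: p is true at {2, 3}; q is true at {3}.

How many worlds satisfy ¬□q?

1: □q is F. ✓
2: □q is T. ✗
3: □q is F. ✓
Satisfying worlds: {1, 3}.

2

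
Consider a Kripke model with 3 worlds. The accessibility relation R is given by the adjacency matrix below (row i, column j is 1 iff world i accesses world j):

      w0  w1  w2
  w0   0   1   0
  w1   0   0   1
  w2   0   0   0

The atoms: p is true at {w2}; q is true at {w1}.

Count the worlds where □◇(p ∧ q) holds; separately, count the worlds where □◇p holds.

1 and 2

For □◇(p ∧ q):
w0: successors {w1}; ◇(p ∧ q) there: w1:F. ✗
w1: successors {w2}; ◇(p ∧ q) there: w2:F. ✗
w2: no successors, so □◇(p ∧ q) holds vacuously. ✓
— 1 world.
For □◇p:
w0: successors {w1}; ◇p there: w1:T. ✓
w1: successors {w2}; ◇p there: w2:F. ✗
w2: no successors, so □◇p holds vacuously. ✓
— 2 worlds.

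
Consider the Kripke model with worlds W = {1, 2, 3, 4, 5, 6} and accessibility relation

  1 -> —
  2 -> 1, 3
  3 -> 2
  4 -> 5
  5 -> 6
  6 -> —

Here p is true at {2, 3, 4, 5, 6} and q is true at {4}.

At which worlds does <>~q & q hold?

{4}

1: <>~q is F, q is F. ✗
2: <>~q is T, q is F. ✗
3: <>~q is T, q is F. ✗
4: <>~q is T, q is T. ✓
5: <>~q is T, q is F. ✗
6: <>~q is F, q is F. ✗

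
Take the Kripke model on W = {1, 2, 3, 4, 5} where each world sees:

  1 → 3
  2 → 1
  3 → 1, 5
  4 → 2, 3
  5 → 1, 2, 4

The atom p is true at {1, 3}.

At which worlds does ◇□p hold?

{2, 3, 4, 5}

1: successors {3}; □p there: 3:F. ✗
2: successors {1}; □p there: 1:T. ✓
3: successors {1, 5}; □p there: 1:T, 5:F. ✓
4: successors {2, 3}; □p there: 2:T, 3:F. ✓
5: successors {1, 2, 4}; □p there: 1:T, 2:T, 4:F. ✓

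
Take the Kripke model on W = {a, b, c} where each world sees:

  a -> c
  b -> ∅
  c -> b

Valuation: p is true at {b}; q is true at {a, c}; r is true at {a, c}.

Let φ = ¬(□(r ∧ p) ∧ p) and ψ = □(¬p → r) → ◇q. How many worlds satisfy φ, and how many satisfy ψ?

2 and 1

For ¬(□(r ∧ p) ∧ p):
a: □(r ∧ p) ∧ p is F. ✓
b: □(r ∧ p) ∧ p is T. ✗
c: □(r ∧ p) ∧ p is F. ✓
— 2 worlds.
For □(¬p → r) → ◇q:
a: □(¬p → r) is T, ◇q is T. ✓
b: □(¬p → r) is T, ◇q is F. ✗
c: □(¬p → r) is T, ◇q is F. ✗
— 1 world.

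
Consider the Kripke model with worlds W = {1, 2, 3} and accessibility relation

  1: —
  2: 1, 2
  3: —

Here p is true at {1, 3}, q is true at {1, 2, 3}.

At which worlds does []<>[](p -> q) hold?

{1, 3}

1: no successors, so []<>[](p -> q) holds vacuously. ✓
2: successors {1, 2}; <>[](p -> q) there: 1:F, 2:T. ✗
3: no successors, so []<>[](p -> q) holds vacuously. ✓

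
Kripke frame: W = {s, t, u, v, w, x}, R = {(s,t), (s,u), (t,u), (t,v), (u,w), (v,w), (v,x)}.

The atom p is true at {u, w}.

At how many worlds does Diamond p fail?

s: successors {t, u}; p there: t:F, u:T. ✓
t: successors {u, v}; p there: u:T, v:F. ✓
u: successors {w}; p there: w:T. ✓
v: successors {w, x}; p there: w:T, x:F. ✓
w: no successors, so Diamond p fails. ✗
x: no successors, so Diamond p fails. ✗
Satisfying worlds: {s, t, u, v}.
So Diamond p fails at the other 2 worlds.

2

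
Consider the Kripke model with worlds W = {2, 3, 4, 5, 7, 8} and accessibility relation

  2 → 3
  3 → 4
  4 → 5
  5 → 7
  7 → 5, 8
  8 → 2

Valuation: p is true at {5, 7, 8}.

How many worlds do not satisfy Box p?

3

2: successors {3}; p there: 3:F. ✗
3: successors {4}; p there: 4:F. ✗
4: successors {5}; p there: 5:T. ✓
5: successors {7}; p there: 7:T. ✓
7: successors {5, 8}; p there: 5:T, 8:T. ✓
8: successors {2}; p there: 2:F. ✗
Satisfying worlds: {4, 5, 7}.
So Box p fails at the other 3 worlds.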